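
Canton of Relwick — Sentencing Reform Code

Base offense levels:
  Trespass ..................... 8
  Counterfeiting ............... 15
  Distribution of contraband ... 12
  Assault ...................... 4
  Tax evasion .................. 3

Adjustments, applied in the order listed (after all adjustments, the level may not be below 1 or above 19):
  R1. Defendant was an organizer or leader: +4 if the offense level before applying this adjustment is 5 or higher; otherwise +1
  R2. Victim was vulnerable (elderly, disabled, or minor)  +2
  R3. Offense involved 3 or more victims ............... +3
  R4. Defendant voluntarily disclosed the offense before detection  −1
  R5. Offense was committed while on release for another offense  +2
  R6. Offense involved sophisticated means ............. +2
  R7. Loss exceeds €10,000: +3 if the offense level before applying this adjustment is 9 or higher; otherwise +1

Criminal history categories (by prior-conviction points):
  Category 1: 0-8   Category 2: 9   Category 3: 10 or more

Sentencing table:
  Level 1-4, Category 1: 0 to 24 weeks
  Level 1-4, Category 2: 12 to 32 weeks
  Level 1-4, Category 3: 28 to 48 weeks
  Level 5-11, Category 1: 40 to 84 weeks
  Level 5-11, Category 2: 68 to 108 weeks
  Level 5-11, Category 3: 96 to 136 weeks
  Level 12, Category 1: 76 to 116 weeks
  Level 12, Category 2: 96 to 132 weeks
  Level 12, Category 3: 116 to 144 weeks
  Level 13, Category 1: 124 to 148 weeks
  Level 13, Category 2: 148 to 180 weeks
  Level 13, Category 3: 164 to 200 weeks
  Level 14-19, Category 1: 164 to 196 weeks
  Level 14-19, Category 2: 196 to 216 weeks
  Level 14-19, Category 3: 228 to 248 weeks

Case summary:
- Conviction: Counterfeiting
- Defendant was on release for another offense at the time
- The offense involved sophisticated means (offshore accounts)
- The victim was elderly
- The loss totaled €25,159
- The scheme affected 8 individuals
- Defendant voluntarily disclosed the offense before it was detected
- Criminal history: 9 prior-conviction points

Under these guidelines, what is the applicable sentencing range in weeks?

196-216 weeks

Base offense level for counterfeiting: 15.
R2 applies: 15 + 2 = 17.
R3 applies: 17 + 3 = 20.
R4 applies: 20 − 1 = 19.
R5 applies: 19 + 2 = 21.
R6 applies: 21 + 2 = 23.
R7 applies (level before this adjustment is 23 ≥ 9, so +3): 23 + 3 = 26.
Level 26 exceeds the maximum of 19; capped at 19.
Final offense level: 19.
Criminal history: 9 prior points → Category 2 (9).
Level 19 falls in the 14-19 band.
Grid: Level 14-19 × Category 2 = 196-216 weeks.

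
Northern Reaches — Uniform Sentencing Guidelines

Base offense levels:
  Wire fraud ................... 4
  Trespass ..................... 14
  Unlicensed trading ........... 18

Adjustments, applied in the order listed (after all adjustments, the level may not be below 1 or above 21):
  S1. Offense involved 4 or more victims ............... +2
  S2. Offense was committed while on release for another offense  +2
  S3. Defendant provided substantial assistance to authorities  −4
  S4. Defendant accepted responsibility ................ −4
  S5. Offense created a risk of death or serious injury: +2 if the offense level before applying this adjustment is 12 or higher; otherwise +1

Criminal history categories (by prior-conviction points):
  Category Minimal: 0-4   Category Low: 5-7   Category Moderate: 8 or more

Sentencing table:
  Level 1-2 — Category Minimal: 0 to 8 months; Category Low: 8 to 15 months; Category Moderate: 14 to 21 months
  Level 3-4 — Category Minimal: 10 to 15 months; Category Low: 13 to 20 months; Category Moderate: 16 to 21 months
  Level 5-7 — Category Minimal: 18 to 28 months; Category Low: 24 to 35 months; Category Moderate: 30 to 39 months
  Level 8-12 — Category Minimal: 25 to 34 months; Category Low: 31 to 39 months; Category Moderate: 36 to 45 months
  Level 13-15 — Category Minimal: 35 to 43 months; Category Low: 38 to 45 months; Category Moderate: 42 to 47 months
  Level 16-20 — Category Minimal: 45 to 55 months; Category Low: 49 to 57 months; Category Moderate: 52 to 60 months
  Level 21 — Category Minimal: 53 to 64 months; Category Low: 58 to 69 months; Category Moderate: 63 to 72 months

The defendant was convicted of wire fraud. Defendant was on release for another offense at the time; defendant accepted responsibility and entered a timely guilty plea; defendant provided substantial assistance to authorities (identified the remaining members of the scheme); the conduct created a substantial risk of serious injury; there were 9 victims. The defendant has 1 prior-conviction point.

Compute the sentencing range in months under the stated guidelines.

Base offense level for wire fraud: 4.
S1 applies: 4 + 2 = 6.
S2 applies: 6 + 2 = 8.
S3 applies: 8 − 4 = 4.
S4 applies: 4 − 4 = 0.
S5 applies (level before this adjustment is 0 < 12, so +1): 0 + 1 = 1.
Final offense level: 1.
Criminal history: 1 prior point → Category Minimal (0-4).
Level 1 falls in the 1-2 band.
Grid: Level 1-2 × Category Minimal = 0-8 months.

0-8 months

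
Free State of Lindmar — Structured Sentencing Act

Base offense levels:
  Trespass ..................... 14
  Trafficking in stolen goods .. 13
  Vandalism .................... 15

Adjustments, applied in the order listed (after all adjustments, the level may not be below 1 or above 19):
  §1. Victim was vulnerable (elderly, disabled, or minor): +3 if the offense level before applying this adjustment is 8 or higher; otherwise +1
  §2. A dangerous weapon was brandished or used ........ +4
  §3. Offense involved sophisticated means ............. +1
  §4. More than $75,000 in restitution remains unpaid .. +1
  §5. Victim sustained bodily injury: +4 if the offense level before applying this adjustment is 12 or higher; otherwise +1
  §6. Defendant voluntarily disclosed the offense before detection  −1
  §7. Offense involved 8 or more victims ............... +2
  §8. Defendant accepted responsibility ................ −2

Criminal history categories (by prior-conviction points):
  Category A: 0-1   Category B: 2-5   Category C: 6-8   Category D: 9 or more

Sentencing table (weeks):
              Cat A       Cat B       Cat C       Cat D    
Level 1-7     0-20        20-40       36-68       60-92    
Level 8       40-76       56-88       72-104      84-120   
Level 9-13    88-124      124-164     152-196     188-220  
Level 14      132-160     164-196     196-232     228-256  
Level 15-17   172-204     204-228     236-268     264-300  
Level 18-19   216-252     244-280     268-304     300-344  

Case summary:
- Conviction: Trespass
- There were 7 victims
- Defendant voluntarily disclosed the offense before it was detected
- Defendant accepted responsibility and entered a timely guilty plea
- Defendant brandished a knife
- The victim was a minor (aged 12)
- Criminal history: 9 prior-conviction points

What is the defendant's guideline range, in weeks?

300-344 weeks

Base offense level for trespass: 14.
§1 applies (level before this adjustment is 14 ≥ 8, so +3): 14 + 3 = 17.
§2 applies: 17 + 4 = 21.
§4 does not apply.
§6 applies: 21 − 1 = 20.
§7 does not apply.
§8 applies: 20 − 2 = 18.
Final offense level: 18.
Criminal history: 9 prior points → Category D (9+).
Level 18 falls in the 18-19 band.
Grid: Level 18-19 × Category D = 300-344 weeks.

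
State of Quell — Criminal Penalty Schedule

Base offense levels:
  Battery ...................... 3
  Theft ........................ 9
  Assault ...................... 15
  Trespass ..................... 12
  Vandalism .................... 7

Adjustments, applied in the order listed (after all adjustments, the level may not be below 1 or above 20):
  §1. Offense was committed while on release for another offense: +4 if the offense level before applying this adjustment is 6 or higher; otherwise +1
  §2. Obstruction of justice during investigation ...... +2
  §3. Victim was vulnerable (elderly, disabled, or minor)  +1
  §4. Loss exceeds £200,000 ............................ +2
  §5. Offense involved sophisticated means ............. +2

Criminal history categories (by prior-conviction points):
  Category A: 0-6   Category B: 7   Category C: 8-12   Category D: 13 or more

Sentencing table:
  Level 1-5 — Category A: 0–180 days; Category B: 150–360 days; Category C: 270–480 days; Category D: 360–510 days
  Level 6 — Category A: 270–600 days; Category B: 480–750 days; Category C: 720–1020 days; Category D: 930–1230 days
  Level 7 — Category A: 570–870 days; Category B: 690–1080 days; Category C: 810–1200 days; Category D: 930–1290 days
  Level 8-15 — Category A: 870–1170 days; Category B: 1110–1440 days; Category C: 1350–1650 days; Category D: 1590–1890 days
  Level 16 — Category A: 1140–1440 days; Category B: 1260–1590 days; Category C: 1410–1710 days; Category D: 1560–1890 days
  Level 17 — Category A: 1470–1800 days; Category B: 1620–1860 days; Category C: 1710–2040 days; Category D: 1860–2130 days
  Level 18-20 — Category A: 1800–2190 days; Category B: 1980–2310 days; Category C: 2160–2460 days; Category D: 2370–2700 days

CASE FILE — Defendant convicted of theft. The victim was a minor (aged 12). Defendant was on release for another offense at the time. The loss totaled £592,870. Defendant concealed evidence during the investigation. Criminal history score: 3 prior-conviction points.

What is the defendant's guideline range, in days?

1800-2190 days

Base offense level for theft: 9.
§1 applies (level before this adjustment is 9 ≥ 6, so +4): 9 + 4 = 13.
§2 applies: 13 + 2 = 15.
§3 applies: 15 + 1 = 16.
§4 applies: 16 + 2 = 18.
§5 does not apply.
Final offense level: 18.
Criminal history: 3 prior points → Category A (0-6).
Level 18 falls in the 18-20 band.
Grid: Level 18-20 × Category A = 1800-2190 days.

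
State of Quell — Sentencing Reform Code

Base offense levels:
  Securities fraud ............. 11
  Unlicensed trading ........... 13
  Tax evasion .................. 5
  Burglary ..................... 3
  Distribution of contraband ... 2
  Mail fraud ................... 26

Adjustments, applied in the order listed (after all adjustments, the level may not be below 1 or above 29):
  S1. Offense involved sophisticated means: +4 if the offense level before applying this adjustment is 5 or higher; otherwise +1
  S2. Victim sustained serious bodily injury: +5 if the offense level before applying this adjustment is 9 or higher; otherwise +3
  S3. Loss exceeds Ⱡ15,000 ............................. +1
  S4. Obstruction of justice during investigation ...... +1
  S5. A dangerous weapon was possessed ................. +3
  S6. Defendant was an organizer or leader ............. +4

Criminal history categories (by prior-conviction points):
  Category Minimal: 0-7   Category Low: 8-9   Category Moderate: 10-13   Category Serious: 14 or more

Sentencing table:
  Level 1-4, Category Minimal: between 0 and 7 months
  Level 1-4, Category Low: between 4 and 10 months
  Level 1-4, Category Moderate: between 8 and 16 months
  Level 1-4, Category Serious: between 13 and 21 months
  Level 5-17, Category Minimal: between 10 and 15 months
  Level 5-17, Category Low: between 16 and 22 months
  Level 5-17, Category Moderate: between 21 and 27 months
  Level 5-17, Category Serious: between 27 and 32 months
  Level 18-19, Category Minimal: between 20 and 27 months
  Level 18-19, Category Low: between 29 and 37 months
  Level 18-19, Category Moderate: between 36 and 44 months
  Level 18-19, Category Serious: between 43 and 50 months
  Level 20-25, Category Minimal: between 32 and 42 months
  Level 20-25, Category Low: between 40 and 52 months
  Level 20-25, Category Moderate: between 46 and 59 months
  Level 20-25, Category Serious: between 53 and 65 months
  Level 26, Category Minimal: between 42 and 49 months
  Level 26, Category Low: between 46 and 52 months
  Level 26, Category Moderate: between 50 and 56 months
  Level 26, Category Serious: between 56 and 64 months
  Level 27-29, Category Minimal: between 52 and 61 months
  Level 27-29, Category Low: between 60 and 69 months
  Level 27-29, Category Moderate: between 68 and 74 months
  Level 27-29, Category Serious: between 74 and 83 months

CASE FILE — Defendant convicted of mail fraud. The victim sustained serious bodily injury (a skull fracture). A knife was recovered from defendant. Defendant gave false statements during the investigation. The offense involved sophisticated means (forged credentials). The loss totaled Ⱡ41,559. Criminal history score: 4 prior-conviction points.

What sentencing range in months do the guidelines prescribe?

Base offense level for mail fraud: 26.
S1 applies (level before this adjustment is 26 ≥ 5, so +4): 26 + 4 = 30.
S2 applies (level before this adjustment is 30 ≥ 9, so +5): 30 + 5 = 35.
S3 applies: 35 + 1 = 36.
S4 applies: 36 + 1 = 37.
S5 applies: 37 + 3 = 40.
Level 40 exceeds the maximum of 29; capped at 29.
Final offense level: 29.
Criminal history: 4 prior points → Category Minimal (0-7).
Level 29 falls in the 27-29 band.
Grid: Level 27-29 × Category Minimal = 52-61 months.

52-61 months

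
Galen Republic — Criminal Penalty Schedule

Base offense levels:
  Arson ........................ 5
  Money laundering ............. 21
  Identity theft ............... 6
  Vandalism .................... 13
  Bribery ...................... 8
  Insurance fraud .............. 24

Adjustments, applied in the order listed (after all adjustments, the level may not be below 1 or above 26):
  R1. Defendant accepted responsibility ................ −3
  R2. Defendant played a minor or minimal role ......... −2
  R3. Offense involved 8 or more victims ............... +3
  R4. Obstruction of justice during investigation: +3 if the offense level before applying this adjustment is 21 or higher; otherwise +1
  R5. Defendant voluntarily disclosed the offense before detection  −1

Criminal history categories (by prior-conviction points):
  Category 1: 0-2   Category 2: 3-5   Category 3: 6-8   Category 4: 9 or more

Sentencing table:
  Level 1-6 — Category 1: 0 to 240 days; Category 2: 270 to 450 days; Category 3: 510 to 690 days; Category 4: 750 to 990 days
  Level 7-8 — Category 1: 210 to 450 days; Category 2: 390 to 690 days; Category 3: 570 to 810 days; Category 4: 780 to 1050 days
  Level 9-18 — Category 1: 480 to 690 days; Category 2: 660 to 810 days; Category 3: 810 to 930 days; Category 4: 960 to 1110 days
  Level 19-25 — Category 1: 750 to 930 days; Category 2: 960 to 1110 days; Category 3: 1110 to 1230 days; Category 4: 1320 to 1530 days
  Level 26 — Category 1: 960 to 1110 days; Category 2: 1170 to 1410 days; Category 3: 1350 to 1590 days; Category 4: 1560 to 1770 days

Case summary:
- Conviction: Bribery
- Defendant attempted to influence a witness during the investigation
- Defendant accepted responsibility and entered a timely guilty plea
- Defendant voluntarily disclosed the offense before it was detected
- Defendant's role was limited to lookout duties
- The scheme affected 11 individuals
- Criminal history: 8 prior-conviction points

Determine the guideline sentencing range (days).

510-690 days

Base offense level for bribery: 8.
R1 applies: 8 − 3 = 5.
R2 applies: 5 − 2 = 3.
R3 applies: 3 + 3 = 6.
R4 applies (level before this adjustment is 6 < 21, so +1): 6 + 1 = 7.
R5 applies: 7 − 1 = 6.
Final offense level: 6.
Criminal history: 8 prior points → Category 3 (6-8).
Level 6 falls in the 1-6 band.
Grid: Level 1-6 × Category 3 = 510-690 days.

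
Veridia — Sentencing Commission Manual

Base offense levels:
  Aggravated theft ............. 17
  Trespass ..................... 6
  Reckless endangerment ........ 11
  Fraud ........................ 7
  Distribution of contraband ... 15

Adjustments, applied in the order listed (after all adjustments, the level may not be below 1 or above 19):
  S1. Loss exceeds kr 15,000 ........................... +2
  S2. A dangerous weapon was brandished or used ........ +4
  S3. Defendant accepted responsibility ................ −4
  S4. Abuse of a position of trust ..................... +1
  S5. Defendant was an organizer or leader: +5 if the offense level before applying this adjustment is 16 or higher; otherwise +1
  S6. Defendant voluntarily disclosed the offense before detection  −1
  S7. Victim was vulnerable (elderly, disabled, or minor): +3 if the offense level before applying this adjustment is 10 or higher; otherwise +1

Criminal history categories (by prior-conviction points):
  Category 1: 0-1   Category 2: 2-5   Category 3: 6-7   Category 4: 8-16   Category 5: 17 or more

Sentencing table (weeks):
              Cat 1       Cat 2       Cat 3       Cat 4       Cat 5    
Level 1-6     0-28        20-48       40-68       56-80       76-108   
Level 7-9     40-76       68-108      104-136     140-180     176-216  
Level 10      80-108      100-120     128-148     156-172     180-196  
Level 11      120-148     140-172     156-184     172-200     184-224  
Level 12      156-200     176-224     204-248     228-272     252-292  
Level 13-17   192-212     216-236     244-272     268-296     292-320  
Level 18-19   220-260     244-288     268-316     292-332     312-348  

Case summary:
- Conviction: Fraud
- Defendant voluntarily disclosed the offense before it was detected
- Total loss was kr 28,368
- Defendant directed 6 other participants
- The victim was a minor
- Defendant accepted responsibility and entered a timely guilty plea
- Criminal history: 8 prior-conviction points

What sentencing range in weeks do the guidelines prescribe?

56-80 weeks

Base offense level for fraud: 7.
S1 applies: 7 + 2 = 9.
S2 does not apply.
S3 applies: 9 − 4 = 5.
S4 does not apply.
S5 applies (level before this adjustment is 5 < 16, so +1): 5 + 1 = 6.
S6 applies: 6 − 1 = 5.
S7 applies (level before this adjustment is 5 < 10, so +1): 5 + 1 = 6.
Final offense level: 6.
Criminal history: 8 prior points → Category 4 (8-16).
Level 6 falls in the 1-6 band.
Grid: Level 1-6 × Category 4 = 56-80 weeks.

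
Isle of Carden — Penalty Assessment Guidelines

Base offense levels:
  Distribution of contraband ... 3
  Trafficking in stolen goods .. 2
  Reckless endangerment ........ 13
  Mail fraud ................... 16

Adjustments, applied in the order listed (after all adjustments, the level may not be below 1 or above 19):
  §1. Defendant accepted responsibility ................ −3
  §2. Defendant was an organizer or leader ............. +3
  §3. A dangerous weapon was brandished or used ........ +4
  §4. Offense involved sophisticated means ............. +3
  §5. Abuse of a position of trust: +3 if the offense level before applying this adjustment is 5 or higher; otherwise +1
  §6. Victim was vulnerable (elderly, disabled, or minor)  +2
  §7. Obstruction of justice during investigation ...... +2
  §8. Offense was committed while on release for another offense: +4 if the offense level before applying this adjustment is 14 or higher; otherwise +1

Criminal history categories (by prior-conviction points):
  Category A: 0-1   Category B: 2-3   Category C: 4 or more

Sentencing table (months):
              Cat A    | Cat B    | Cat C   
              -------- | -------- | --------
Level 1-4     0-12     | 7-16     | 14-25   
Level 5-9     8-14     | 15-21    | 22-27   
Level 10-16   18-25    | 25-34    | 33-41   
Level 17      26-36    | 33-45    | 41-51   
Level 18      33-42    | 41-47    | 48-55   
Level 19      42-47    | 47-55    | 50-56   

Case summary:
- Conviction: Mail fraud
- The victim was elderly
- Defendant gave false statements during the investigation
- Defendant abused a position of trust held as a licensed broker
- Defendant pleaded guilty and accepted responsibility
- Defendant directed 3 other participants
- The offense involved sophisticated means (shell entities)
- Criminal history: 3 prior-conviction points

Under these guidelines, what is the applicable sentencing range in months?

Base offense level for mail fraud: 16.
§1 applies: 16 − 3 = 13.
§2 applies: 13 + 3 = 16.
§3 does not apply.
§4 applies: 16 + 3 = 19.
§5 applies (level before this adjustment is 19 ≥ 5, so +3): 19 + 3 = 22.
§6 applies: 22 + 2 = 24.
§7 applies: 24 + 2 = 26.
§8 does not apply.
Level 26 exceeds the maximum of 19; capped at 19.
Final offense level: 19.
Criminal history: 3 prior points → Category B (2-3).
Level 19 falls in the 19 band.
Grid: Level 19 × Category B = 47-55 months.

47-55 months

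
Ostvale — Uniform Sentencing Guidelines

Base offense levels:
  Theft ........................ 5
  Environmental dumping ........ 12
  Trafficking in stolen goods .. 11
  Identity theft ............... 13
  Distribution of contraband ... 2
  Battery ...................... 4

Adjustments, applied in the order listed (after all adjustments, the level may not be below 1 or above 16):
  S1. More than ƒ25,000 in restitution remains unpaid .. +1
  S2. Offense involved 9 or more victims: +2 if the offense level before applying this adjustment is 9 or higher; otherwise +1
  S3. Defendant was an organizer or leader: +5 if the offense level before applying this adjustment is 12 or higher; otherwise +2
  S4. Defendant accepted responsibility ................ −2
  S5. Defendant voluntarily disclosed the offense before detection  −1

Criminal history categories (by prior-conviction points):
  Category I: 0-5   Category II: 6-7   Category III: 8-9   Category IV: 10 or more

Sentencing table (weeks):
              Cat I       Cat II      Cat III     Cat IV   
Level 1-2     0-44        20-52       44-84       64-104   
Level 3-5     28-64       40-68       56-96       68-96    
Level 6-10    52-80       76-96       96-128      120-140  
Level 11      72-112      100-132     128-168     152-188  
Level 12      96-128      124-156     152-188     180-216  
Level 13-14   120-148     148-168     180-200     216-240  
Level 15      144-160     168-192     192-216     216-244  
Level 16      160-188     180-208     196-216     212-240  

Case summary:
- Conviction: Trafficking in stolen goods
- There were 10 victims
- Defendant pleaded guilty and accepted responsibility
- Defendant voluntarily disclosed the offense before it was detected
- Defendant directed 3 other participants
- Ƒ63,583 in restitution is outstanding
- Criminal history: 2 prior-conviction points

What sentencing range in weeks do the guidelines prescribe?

Base offense level for trafficking in stolen goods: 11.
S1 applies: 11 + 1 = 12.
S2 applies (level before this adjustment is 12 ≥ 9, so +2): 12 + 2 = 14.
S3 applies (level before this adjustment is 14 ≥ 12, so +5): 14 + 5 = 19.
S4 applies: 19 − 2 = 17.
S5 applies: 17 − 1 = 16.
Final offense level: 16.
Criminal history: 2 prior points → Category I (0-5).
Level 16 falls in the 16 band.
Grid: Level 16 × Category I = 160-188 weeks.

160-188 weeks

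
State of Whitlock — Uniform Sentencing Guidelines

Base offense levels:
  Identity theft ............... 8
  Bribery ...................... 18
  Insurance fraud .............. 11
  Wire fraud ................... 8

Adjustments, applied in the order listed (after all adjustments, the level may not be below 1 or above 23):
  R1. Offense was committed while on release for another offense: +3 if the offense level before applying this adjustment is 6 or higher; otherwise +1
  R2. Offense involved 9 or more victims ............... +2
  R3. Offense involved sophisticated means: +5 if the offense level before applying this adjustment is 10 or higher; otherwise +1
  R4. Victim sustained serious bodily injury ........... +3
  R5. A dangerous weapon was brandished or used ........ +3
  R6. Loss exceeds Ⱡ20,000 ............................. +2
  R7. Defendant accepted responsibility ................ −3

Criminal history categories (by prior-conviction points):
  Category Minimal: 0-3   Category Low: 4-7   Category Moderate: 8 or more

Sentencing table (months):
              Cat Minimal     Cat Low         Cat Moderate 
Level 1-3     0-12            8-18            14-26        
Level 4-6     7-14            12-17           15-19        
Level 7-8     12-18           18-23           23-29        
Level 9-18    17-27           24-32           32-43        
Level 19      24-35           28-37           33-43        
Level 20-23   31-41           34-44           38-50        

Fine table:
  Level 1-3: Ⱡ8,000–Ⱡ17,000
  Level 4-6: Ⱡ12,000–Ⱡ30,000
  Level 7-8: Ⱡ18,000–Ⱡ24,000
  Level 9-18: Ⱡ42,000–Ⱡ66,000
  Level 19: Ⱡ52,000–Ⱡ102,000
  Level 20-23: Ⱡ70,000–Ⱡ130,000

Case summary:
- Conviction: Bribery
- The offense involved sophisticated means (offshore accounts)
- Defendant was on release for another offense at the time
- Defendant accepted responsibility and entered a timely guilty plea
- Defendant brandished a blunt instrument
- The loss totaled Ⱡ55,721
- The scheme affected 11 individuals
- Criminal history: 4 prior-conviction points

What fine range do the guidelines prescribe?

Base offense level for bribery: 18.
R1 applies (level before this adjustment is 18 ≥ 6, so +3): 18 + 3 = 21.
R2 applies: 21 + 2 = 23.
R3 applies (level before this adjustment is 23 ≥ 10, so +5): 23 + 5 = 28.
R4 does not apply.
R5 applies: 28 + 3 = 31.
R6 applies: 31 + 2 = 33.
R7 applies: 33 − 3 = 30.
Level 30 exceeds the maximum of 23; capped at 23.
Final offense level: 23.
Level 23 falls in the 20-23 band.
Fine table: Level 20-23 → Ⱡ70,000–Ⱡ130,000.

Ⱡ70,000–Ⱡ130,000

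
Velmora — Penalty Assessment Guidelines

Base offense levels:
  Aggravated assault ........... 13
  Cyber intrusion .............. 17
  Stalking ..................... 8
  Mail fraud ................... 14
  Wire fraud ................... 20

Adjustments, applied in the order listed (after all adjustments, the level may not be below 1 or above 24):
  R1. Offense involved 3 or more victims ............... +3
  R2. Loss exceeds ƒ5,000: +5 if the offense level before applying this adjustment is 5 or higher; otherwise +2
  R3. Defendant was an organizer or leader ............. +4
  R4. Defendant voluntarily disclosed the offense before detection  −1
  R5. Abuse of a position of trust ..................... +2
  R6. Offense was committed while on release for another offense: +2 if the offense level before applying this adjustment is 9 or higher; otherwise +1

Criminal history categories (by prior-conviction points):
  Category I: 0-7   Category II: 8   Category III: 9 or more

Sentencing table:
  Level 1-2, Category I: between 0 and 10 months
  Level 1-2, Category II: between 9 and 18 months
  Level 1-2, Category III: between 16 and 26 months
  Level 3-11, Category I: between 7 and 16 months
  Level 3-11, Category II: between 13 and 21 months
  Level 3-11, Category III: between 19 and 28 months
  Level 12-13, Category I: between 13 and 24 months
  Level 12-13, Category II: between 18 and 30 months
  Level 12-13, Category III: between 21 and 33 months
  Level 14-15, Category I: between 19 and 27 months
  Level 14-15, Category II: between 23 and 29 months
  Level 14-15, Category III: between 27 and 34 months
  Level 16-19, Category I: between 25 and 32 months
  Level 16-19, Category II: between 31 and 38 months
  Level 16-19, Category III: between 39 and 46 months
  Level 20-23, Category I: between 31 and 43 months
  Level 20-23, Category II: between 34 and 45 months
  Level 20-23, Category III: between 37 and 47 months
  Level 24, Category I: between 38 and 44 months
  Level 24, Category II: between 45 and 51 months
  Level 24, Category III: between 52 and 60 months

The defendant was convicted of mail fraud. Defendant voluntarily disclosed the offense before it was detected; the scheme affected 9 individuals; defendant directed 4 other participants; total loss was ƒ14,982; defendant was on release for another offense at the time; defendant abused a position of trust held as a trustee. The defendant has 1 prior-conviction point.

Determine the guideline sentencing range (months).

Base offense level for mail fraud: 14.
R1 applies: 14 + 3 = 17.
R2 applies (level before this adjustment is 17 ≥ 5, so +5): 17 + 5 = 22.
R3 applies: 22 + 4 = 26.
R4 applies: 26 − 1 = 25.
R5 applies: 25 + 2 = 27.
R6 applies (level before this adjustment is 27 ≥ 9, so +2): 27 + 2 = 29.
Level 29 exceeds the maximum of 24; capped at 24.
Final offense level: 24.
Criminal history: 1 prior point → Category I (0-7).
Level 24 falls in the 24 band.
Grid: Level 24 × Category I = 38-44 months.

38-44 months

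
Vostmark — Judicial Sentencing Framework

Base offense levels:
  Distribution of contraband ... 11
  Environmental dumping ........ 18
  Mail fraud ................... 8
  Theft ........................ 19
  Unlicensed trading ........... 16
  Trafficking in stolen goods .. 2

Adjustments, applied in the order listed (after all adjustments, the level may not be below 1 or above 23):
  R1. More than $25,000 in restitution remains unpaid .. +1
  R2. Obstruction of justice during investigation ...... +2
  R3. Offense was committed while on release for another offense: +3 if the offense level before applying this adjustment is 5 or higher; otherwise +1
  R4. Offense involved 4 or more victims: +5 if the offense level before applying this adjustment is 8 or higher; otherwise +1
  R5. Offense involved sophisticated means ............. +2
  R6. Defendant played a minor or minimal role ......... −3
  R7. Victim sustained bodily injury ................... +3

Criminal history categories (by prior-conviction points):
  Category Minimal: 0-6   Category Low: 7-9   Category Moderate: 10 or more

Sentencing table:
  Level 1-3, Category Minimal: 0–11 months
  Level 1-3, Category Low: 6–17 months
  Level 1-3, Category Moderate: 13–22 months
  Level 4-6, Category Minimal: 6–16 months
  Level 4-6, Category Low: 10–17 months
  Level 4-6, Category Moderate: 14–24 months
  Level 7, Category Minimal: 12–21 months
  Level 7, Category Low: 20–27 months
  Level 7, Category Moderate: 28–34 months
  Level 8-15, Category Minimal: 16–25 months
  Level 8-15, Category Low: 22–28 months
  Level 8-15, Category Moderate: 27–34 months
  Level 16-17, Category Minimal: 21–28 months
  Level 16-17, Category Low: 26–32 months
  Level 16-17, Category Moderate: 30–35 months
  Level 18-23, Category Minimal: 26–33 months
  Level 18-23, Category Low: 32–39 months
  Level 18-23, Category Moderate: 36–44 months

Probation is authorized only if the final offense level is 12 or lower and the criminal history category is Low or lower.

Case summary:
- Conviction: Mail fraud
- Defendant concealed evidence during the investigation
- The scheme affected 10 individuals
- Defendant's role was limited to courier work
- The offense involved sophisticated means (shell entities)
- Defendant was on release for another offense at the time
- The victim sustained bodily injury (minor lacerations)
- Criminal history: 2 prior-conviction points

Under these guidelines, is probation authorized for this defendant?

Base offense level for mail fraud: 8.
R1 does not apply.
R2 applies: 8 + 2 = 10.
R3 applies (level before this adjustment is 10 ≥ 5, so +3): 10 + 3 = 13.
R4 applies (level before this adjustment is 13 ≥ 8, so +5): 13 + 5 = 18.
R5 applies: 18 + 2 = 20.
R6 applies: 20 − 3 = 17.
R7 applies: 17 + 3 = 20.
Final offense level: 20.
Criminal history: 2 prior points → Category Minimal (0-6).
Level 20 falls in the 18-23 band.
Grid: Level 18-23 × Category Minimal = 26-33 months.
Probation check: level 20 > 12 and category Minimal ≤ Low → not eligible.

No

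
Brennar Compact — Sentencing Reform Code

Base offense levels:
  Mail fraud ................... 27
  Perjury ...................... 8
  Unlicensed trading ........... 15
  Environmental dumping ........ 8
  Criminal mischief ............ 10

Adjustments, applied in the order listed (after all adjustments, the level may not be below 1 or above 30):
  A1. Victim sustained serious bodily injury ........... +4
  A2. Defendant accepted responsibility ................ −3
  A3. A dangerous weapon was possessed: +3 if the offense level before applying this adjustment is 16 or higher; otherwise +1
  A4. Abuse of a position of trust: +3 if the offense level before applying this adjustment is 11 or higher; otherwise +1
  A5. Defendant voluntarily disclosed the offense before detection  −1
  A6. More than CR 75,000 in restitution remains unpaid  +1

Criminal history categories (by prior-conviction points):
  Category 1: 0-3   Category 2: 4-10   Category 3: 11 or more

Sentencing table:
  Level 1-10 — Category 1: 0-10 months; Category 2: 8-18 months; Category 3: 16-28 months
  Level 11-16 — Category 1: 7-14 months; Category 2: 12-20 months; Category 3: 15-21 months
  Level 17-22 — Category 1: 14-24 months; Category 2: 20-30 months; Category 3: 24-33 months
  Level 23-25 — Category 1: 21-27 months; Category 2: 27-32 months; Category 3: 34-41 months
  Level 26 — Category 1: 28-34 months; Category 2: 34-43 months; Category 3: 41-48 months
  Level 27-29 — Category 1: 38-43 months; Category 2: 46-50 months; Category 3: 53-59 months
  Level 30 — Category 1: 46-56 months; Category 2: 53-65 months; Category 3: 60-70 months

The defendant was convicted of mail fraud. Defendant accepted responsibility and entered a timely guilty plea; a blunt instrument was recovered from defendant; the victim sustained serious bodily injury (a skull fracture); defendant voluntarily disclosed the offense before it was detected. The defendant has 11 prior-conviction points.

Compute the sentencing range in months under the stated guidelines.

Base offense level for mail fraud: 27.
A1 applies: 27 + 4 = 31.
A2 applies: 31 − 3 = 28.
A3 applies (level before this adjustment is 28 ≥ 16, so +3): 28 + 3 = 31.
A4 does not apply.
A5 applies: 31 − 1 = 30.
Final offense level: 30.
Criminal history: 11 prior points → Category 3 (11+).
Level 30 falls in the 30 band.
Grid: Level 30 × Category 3 = 60-70 months.

60-70 months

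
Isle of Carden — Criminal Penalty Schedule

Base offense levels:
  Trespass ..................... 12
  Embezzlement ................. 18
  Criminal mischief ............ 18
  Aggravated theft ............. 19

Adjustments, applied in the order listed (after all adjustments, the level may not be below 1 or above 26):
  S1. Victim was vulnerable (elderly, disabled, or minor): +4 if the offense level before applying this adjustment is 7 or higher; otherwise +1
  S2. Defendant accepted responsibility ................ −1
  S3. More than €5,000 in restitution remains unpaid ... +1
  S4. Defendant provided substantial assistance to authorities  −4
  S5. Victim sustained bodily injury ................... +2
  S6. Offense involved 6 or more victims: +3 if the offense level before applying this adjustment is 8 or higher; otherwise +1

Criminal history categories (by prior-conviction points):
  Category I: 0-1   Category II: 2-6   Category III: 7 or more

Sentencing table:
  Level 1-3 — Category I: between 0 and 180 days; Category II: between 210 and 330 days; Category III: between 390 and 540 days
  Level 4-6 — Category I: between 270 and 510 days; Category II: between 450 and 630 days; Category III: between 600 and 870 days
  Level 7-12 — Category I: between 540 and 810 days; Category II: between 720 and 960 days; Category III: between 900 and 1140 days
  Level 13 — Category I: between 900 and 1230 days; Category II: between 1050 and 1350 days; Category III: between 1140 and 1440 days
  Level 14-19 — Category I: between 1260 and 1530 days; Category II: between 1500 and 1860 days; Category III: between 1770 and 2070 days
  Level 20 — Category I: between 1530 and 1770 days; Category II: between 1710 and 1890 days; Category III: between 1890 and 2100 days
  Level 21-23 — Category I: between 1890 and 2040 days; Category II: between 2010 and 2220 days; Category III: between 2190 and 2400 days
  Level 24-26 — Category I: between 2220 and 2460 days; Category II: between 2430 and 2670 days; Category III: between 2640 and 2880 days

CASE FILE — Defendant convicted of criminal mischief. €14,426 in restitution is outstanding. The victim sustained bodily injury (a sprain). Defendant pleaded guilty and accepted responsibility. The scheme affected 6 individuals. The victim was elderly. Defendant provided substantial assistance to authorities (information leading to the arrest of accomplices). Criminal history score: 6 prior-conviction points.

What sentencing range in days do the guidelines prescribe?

2010-2220 days

Base offense level for criminal mischief: 18.
S1 applies (level before this adjustment is 18 ≥ 7, so +4): 18 + 4 = 22.
S2 applies: 22 − 1 = 21.
S3 applies: 21 + 1 = 22.
S4 applies: 22 − 4 = 18.
S5 applies: 18 + 2 = 20.
S6 applies (level before this adjustment is 20 ≥ 8, so +3): 20 + 3 = 23.
Final offense level: 23.
Criminal history: 6 prior points → Category II (2-6).
Level 23 falls in the 21-23 band.
Grid: Level 21-23 × Category II = 2010-2220 days.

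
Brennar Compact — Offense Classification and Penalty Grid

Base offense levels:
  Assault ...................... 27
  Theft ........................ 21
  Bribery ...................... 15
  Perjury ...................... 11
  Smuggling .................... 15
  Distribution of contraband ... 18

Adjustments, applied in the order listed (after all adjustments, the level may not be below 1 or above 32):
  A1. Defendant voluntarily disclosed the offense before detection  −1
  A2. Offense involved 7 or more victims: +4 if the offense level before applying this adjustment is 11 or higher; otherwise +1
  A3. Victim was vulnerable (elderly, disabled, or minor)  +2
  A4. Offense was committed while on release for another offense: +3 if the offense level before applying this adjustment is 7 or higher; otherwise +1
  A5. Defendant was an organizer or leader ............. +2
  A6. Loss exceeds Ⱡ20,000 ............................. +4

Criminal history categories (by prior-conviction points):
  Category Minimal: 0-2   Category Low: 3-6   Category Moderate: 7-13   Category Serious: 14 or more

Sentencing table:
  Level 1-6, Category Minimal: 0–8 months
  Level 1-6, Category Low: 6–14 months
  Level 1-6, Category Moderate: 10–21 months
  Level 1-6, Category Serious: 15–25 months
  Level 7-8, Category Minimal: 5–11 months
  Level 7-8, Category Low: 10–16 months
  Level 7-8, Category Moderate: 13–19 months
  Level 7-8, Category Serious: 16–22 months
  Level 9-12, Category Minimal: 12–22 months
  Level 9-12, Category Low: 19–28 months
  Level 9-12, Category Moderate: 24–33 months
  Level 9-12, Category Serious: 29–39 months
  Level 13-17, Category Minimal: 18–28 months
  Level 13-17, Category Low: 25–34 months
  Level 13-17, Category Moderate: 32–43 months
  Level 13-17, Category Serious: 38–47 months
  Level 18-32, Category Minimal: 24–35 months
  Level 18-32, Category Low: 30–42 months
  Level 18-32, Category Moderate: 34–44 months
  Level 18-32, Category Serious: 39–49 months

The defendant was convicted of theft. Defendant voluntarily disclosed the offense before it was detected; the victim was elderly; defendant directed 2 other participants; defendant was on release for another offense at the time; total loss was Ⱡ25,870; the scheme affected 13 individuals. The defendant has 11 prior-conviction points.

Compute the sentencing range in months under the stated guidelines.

34-44 months

Base offense level for theft: 21.
A1 applies: 21 − 1 = 20.
A2 applies (level before this adjustment is 20 ≥ 11, so +4): 20 + 4 = 24.
A3 applies: 24 + 2 = 26.
A4 applies (level before this adjustment is 26 ≥ 7, so +3): 26 + 3 = 29.
A5 applies: 29 + 2 = 31.
A6 applies: 31 + 4 = 35.
Level 35 exceeds the maximum of 32; capped at 32.
Final offense level: 32.
Criminal history: 11 prior points → Category Moderate (7-13).
Level 32 falls in the 18-32 band.
Grid: Level 18-32 × Category Moderate = 34-44 months.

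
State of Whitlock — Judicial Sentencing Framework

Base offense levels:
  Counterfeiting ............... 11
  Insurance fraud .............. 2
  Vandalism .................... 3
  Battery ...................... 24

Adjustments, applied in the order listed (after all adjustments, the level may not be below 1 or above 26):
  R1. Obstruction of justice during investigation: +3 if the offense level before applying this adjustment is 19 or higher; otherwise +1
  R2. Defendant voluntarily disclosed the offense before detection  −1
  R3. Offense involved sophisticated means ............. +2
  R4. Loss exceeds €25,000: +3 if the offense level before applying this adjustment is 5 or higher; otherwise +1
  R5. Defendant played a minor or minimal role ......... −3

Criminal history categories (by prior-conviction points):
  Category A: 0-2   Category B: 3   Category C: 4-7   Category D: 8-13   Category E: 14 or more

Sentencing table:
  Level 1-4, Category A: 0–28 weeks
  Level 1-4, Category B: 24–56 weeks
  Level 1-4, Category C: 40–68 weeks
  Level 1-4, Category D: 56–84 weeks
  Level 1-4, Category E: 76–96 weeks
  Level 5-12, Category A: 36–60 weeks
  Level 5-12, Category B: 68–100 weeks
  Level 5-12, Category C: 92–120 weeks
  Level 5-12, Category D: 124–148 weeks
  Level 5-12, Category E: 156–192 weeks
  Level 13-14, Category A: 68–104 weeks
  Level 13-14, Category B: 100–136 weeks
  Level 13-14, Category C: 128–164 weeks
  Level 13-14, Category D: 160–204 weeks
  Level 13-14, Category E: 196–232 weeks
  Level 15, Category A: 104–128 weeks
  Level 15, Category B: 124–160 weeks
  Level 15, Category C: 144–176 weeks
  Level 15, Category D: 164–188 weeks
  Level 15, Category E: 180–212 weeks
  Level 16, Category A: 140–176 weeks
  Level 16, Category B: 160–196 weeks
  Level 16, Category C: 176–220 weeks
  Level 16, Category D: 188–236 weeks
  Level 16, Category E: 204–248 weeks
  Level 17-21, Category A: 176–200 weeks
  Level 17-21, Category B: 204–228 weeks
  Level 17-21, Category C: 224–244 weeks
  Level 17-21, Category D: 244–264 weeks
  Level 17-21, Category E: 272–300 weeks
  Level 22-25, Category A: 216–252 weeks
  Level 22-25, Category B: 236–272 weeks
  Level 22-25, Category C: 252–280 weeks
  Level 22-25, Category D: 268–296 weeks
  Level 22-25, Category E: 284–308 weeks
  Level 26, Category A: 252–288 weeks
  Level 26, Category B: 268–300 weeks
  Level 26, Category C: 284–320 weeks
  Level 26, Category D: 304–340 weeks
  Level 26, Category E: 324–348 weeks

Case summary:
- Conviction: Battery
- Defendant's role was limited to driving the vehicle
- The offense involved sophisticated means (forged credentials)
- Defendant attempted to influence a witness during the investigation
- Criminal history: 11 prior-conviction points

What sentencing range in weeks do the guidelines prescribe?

Base offense level for battery: 24.
R1 applies (level before this adjustment is 24 ≥ 19, so +3): 24 + 3 = 27.
R2 does not apply.
R3 applies: 27 + 2 = 29.
R5 applies: 29 − 3 = 26.
Final offense level: 26.
Criminal history: 11 prior points → Category D (8-13).
Level 26 falls in the 26 band.
Grid: Level 26 × Category D = 304-340 weeks.

304-340 weeks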